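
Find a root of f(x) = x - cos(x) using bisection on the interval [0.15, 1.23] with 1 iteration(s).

f(x) = x - cos(x)
Initial interval: [0.15, 1.23]

Iteration 1:
  c_1 = (0.150000 + 1.230000)/2 = 0.690000
  f(c_1) = f(0.690000) = -0.081246
  f(a) × f(c) ≥ 0, new interval: [0.690000, 1.230000]

After 1 iteration(s), the approximation is c_1 = 0.690000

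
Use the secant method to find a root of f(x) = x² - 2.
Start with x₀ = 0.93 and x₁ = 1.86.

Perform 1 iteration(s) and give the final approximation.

f(x) = x² - 2
x₀ = 0.93, x₁ = 1.86

Secant formula: x_{n+1} = x_n - f(x_n)(x_n - x_{n-1})/(f(x_n) - f(x_{n-1}))

Iteration 1:
  f(0.930000) = -1.135100
  f(1.860000) = 1.459600
  x_2 = 1.860000 - 1.459600×(1.860000 - 0.930000)/(1.459600 - (-1.135100))
       = 1.336846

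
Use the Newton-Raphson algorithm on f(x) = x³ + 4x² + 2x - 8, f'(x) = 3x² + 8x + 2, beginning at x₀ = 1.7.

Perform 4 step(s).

f(x) = x³ + 4x² + 2x - 8
f'(x) = 3x² + 8x + 2
x₀ = 1.7

Newton-Raphson formula: x_{n+1} = x_n - f(x_n)/f'(x_n)

Iteration 1:
  f(1.700000) = 11.873000
  f'(1.700000) = 24.270000
  x_1 = 1.700000 - 11.873000/24.270000 = 1.210795
Iteration 2:
  f(1.210795) = 2.060747
  f'(1.210795) = 16.084437
  x_2 = 1.210795 - 2.060747/16.084437 = 1.082675
Iteration 3:
  f(1.082675) = 0.123182
  f'(1.082675) = 14.177951
  x_3 = 1.082675 - 0.123182/14.177951 = 1.073986
Iteration 4:
  f(1.073986) = 0.000546
  f'(1.073986) = 14.052232
  x_4 = 1.073986 - 0.000546/14.052232 = 1.073948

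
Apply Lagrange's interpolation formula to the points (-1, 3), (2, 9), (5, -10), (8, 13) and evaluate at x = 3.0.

Lagrange interpolation formula:
P(x) = Σ yᵢ × Lᵢ(x)
where Lᵢ(x) = Π_{j≠i} (x - xⱼ)/(xᵢ - xⱼ)

L_0(3.0) = (3.0 - 2)/(-1 - 2) × (3.0 - 5)/(-1 - 5) × (3.0 - 8)/(-1 - 8) = -0.061728
L_1(3.0) = (3.0 - (-1))/(2 - (-1)) × (3.0 - 5)/(2 - 5) × (3.0 - 8)/(2 - 8) = 0.740741
L_2(3.0) = (3.0 - (-1))/(5 - (-1)) × (3.0 - 2)/(5 - 2) × (3.0 - 8)/(5 - 8) = 0.370370
L_3(3.0) = (3.0 - (-1))/(8 - (-1)) × (3.0 - 2)/(8 - 2) × (3.0 - 5)/(8 - 5) = -0.049383

P(3.0) = 3×L_0(3.0) + 9×L_1(3.0) + (-10)×L_2(3.0) + 13×L_3(3.0)
P(3.0) = 2.135802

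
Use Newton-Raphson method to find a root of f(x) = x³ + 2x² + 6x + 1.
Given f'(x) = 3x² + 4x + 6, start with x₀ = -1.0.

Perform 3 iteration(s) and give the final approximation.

f(x) = x³ + 2x² + 6x + 1
f'(x) = 3x² + 4x + 6
x₀ = -1.0

Newton-Raphson formula: x_{n+1} = x_n - f(x_n)/f'(x_n)

Iteration 1:
  f(-1.000000) = -4.000000
  f'(-1.000000) = 5.000000
  x_1 = -1.000000 - (-4.000000)/5.000000 = -0.200000
Iteration 2:
  f(-0.200000) = -0.128000
  f'(-0.200000) = 5.320000
  x_2 = -0.200000 - (-0.128000)/5.320000 = -0.175940
Iteration 3:
  f(-0.175940) = 0.000824
  f'(-0.175940) = 5.389105
  x_3 = -0.175940 - 0.000824/5.389105 = -0.176093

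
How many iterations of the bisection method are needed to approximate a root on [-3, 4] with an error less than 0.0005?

We need (b-a)/2^n ≤ 0.0005
(4 - (-3))/2^n ≤ 0.0005
7/2^n ≤ 0.0005
2^n ≥ 14000
n ≥ log₂(14000) = 13.77
n ≥ 14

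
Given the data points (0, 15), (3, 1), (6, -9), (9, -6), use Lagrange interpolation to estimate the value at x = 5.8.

Lagrange interpolation formula:
P(x) = Σ yᵢ × Lᵢ(x)
where Lᵢ(x) = Π_{j≠i} (x - xⱼ)/(xᵢ - xⱼ)

L_0(5.8) = (5.8 - 3)/(0 - 3) × (5.8 - 6)/(0 - 6) × (5.8 - 9)/(0 - 9) = -0.011062
L_1(5.8) = (5.8 - 0)/(3 - 0) × (5.8 - 6)/(3 - 6) × (5.8 - 9)/(3 - 9) = 0.068741
L_2(5.8) = (5.8 - 0)/(6 - 0) × (5.8 - 3)/(6 - 3) × (5.8 - 9)/(6 - 9) = 0.962370
L_3(5.8) = (5.8 - 0)/(9 - 0) × (5.8 - 3)/(9 - 3) × (5.8 - 6)/(9 - 6) = -0.020049

P(5.8) = 15×L_0(5.8) + 1×L_1(5.8) + (-9)×L_2(5.8) + (-6)×L_3(5.8)
P(5.8) = -8.638222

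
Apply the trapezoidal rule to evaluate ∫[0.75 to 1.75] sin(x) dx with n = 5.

f(x) = sin(x)
a = 0.75, b = 1.75, n = 5
h = (b - a)/n = 0.200000

Trapezoidal rule: (h/2)[f(x₀) + 2f(x₁) + 2f(x₂) + ... + f(xₙ)]

x_0 = 0.7500, f(x_0) = 0.681639, coefficient = 1
x_1 = 0.9500, f(x_1) = 0.813416, coefficient = 2
x_2 = 1.1500, f(x_2) = 0.912764, coefficient = 2
x_3 = 1.3500, f(x_3) = 0.975723, coefficient = 2
x_4 = 1.5500, f(x_4) = 0.999784, coefficient = 2
x_5 = 1.7500, f(x_5) = 0.983986, coefficient = 1

I ≈ (0.200000/2) × 9.068998 = 0.906900
Exact value: 0.909935
Error: 0.003035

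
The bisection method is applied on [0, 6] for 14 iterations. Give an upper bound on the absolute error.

Bisection error bound: |error| ≤ (b-a)/2^n
|error| ≤ (6 - 0)/2^14 = 6/2^14
|error| ≤ 0.0003662109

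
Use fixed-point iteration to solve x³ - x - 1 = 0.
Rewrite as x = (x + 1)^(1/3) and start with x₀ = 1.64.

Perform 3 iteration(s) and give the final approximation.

Equation: x³ - x - 1 = 0
Fixed-point form: x = (x + 1)^(1/3)
x₀ = 1.64

x_1 = g(1.640000) = 1.382085
x_2 = g(1.382085) = 1.335526
x_3 = g(1.335526) = 1.326768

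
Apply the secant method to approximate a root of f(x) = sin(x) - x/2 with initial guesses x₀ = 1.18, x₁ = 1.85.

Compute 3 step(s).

f(x) = sin(x) - x/2
x₀ = 1.18, x₁ = 1.85

Secant formula: x_{n+1} = x_n - f(x_n)(x_n - x_{n-1})/(f(x_n) - f(x_{n-1}))

Iteration 1:
  f(1.180000) = 0.334606
  f(1.850000) = 0.036275
  x_2 = 1.850000 - 0.036275×(1.850000 - 1.180000)/(0.036275 - 0.334606)
       = 1.931468
Iteration 2:
  f(1.850000) = 0.036275
  f(1.931468) = -0.030074
  x_3 = 1.931468 - (-0.030074)×(1.931468 - 1.850000)/(-0.030074 - 0.036275)
       = 1.894541
Iteration 3:
  f(1.931468) = -0.030074
  f(1.894541) = 0.000780
  x_4 = 1.894541 - 0.000780×(1.894541 - 1.931468)/(0.000780 - (-0.030074))
       = 1.895475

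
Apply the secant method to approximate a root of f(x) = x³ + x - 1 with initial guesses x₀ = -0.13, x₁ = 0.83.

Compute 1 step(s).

f(x) = x³ + x - 1
x₀ = -0.13, x₁ = 0.83

Secant formula: x_{n+1} = x_n - f(x_n)(x_n - x_{n-1})/(f(x_n) - f(x_{n-1}))

Iteration 1:
  f(-0.130000) = -1.132197
  f(0.830000) = 0.401787
  x_2 = 0.830000 - 0.401787×(0.830000 - (-0.130000))/(0.401787 - (-1.132197))
       = 0.578553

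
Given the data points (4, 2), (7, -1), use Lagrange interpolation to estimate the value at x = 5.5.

Lagrange interpolation formula:
P(x) = Σ yᵢ × Lᵢ(x)
where Lᵢ(x) = Π_{j≠i} (x - xⱼ)/(xᵢ - xⱼ)

L_0(5.5) = (5.5 - 7)/(4 - 7) = 0.500000
L_1(5.5) = (5.5 - 4)/(7 - 4) = 0.500000

P(5.5) = 2×L_0(5.5) + (-1)×L_1(5.5)
P(5.5) = 0.500000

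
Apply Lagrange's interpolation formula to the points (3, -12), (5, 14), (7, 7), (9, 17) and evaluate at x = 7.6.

Lagrange interpolation formula:
P(x) = Σ yᵢ × Lᵢ(x)
where Lᵢ(x) = Π_{j≠i} (x - xⱼ)/(xᵢ - xⱼ)

L_0(7.6) = (7.6 - 5)/(3 - 5) × (7.6 - 7)/(3 - 7) × (7.6 - 9)/(3 - 9) = 0.045500
L_1(7.6) = (7.6 - 3)/(5 - 3) × (7.6 - 7)/(5 - 7) × (7.6 - 9)/(5 - 9) = -0.241500
L_2(7.6) = (7.6 - 3)/(7 - 3) × (7.6 - 5)/(7 - 5) × (7.6 - 9)/(7 - 9) = 1.046500
L_3(7.6) = (7.6 - 3)/(9 - 3) × (7.6 - 5)/(9 - 5) × (7.6 - 7)/(9 - 7) = 0.149500

P(7.6) = (-12)×L_0(7.6) + 14×L_1(7.6) + 7×L_2(7.6) + 17×L_3(7.6)
P(7.6) = 5.940000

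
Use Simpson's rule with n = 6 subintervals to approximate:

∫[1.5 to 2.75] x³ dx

f(x) = x³
a = 1.5, b = 2.75, n = 6
h = (b - a)/n = 0.208333

Simpson's rule: (h/3)[f(x₀) + 4f(x₁) + 2f(x₂) + ... + f(xₙ)]

x_0 = 1.5000, f(x_0) = 3.375000, coefficient = 1
x_1 = 1.7083, f(x_1) = 4.985605, coefficient = 4
x_2 = 1.9167, f(x_2) = 7.041088, coefficient = 2
x_3 = 2.1250, f(x_3) = 9.595703, coefficient = 4
x_4 = 2.3333, f(x_4) = 12.703704, coefficient = 2
x_5 = 2.5417, f(x_5) = 16.419343, coefficient = 4
x_6 = 2.7500, f(x_6) = 20.796875, coefficient = 1

I ≈ (0.208333/3) × 187.664062 = 13.032227
Exact value: 13.032227
Error: 0.000000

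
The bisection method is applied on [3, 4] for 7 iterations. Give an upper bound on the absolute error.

Bisection error bound: |error| ≤ (b-a)/2^n
|error| ≤ (4 - 3)/2^7 = 1/2^7
|error| ≤ 0.0078125000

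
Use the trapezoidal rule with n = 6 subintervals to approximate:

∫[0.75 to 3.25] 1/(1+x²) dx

f(x) = 1/(1+x²)
a = 0.75, b = 3.25, n = 6
h = (b - a)/n = 0.416667

Trapezoidal rule: (h/2)[f(x₀) + 2f(x₁) + 2f(x₂) + ... + f(xₙ)]

x_0 = 0.7500, f(x_0) = 0.640000, coefficient = 1
x_1 = 1.1667, f(x_1) = 0.423529, coefficient = 2
x_2 = 1.5833, f(x_2) = 0.285149, coefficient = 2
x_3 = 2.0000, f(x_3) = 0.200000, coefficient = 2
x_4 = 2.4167, f(x_4) = 0.146193, coefficient = 2
x_5 = 2.8333, f(x_5) = 0.110769, coefficient = 2
x_6 = 3.2500, f(x_6) = 0.086486, coefficient = 1

I ≈ (0.416667/2) × 3.057767 = 0.637035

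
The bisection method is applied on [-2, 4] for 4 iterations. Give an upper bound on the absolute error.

Bisection error bound: |error| ≤ (b-a)/2^n
|error| ≤ (4 - (-2))/2^4 = 6/2^4
|error| ≤ 0.3750000000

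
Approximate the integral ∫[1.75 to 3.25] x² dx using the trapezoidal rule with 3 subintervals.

f(x) = x²
a = 1.75, b = 3.25, n = 3
h = (b - a)/n = 0.500000

Trapezoidal rule: (h/2)[f(x₀) + 2f(x₁) + 2f(x₂) + ... + f(xₙ)]

x_0 = 1.7500, f(x_0) = 3.062500, coefficient = 1
x_1 = 2.2500, f(x_1) = 5.062500, coefficient = 2
x_2 = 2.7500, f(x_2) = 7.562500, coefficient = 2
x_3 = 3.2500, f(x_3) = 10.562500, coefficient = 1

I ≈ (0.500000/2) × 38.875000 = 9.718750
Exact value: 9.656250
Error: 0.062500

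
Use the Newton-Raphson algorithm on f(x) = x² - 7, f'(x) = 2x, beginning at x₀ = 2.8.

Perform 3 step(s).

f(x) = x² - 7
f'(x) = 2x
x₀ = 2.8

Newton-Raphson formula: x_{n+1} = x_n - f(x_n)/f'(x_n)

Iteration 1:
  f(2.800000) = 0.840000
  f'(2.800000) = 5.600000
  x_1 = 2.800000 - 0.840000/5.600000 = 2.650000
Iteration 2:
  f(2.650000) = 0.022500
  f'(2.650000) = 5.300000
  x_2 = 2.650000 - 0.022500/5.300000 = 2.645755
Iteration 3:
  f(2.645755) = 0.000018
  f'(2.645755) = 5.291509
  x_3 = 2.645755 - 0.000018/5.291509 = 2.645751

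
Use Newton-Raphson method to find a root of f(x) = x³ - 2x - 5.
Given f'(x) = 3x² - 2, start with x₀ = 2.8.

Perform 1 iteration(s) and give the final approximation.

f(x) = x³ - 2x - 5
f'(x) = 3x² - 2
x₀ = 2.8

Newton-Raphson formula: x_{n+1} = x_n - f(x_n)/f'(x_n)

Iteration 1:
  f(2.800000) = 11.352000
  f'(2.800000) = 21.520000
  x_1 = 2.800000 - 11.352000/21.520000 = 2.272491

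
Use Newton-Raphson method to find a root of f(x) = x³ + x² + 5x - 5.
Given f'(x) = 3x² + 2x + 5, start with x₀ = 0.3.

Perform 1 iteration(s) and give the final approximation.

f(x) = x³ + x² + 5x - 5
f'(x) = 3x² + 2x + 5
x₀ = 0.3

Newton-Raphson formula: x_{n+1} = x_n - f(x_n)/f'(x_n)

Iteration 1:
  f(0.300000) = -3.383000
  f'(0.300000) = 5.870000
  x_1 = 0.300000 - (-3.383000)/5.870000 = 0.876320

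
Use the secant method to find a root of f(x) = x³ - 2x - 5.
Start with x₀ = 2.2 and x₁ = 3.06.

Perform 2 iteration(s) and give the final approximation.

f(x) = x³ - 2x - 5
x₀ = 2.2, x₁ = 3.06

Secant formula: x_{n+1} = x_n - f(x_n)(x_n - x_{n-1})/(f(x_n) - f(x_{n-1}))

Iteration 1:
  f(2.200000) = 1.248000
  f(3.060000) = 17.532616
  x_2 = 3.060000 - 17.532616×(3.060000 - 2.200000)/(17.532616 - 1.248000)
       = 2.134092
Iteration 2:
  f(3.060000) = 17.532616
  f(2.134092) = 0.451220
  x_3 = 2.134092 - 0.451220×(2.134092 - 3.060000)/(0.451220 - 17.532616)
       = 2.109634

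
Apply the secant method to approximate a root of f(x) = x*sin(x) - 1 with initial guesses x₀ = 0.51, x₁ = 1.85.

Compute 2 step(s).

f(x) = x*sin(x) - 1
x₀ = 0.51, x₁ = 1.85

Secant formula: x_{n+1} = x_n - f(x_n)(x_n - x_{n-1})/(f(x_n) - f(x_{n-1}))

Iteration 1:
  f(0.510000) = -0.751030
  f(1.850000) = 0.778359
  x_2 = 1.850000 - 0.778359×(1.850000 - 0.510000)/(0.778359 - (-0.751030))
       = 1.168027
Iteration 2:
  f(1.850000) = 0.778359
  f(1.168027) = 0.074561
  x_3 = 1.168027 - 0.074561×(1.168027 - 1.850000)/(0.074561 - 0.778359)
       = 1.095779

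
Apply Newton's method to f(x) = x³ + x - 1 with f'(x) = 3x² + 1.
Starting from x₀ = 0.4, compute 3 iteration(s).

f(x) = x³ + x - 1
f'(x) = 3x² + 1
x₀ = 0.4

Newton-Raphson formula: x_{n+1} = x_n - f(x_n)/f'(x_n)

Iteration 1:
  f(0.400000) = -0.536000
  f'(0.400000) = 1.480000
  x_1 = 0.400000 - (-0.536000)/1.480000 = 0.762162
Iteration 2:
  f(0.762162) = 0.204895
  f'(0.762162) = 2.742673
  x_2 = 0.762162 - 0.204895/2.742673 = 0.687456
Iteration 3:
  f(0.687456) = 0.012344
  f'(0.687456) = 2.417786
  x_3 = 0.687456 - 0.012344/2.417786 = 0.682350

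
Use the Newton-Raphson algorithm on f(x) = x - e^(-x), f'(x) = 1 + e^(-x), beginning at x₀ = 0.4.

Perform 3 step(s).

f(x) = x - e^(-x)
f'(x) = 1 + e^(-x)
x₀ = 0.4

Newton-Raphson formula: x_{n+1} = x_n - f(x_n)/f'(x_n)

Iteration 1:
  f(0.400000) = -0.270320
  f'(0.400000) = 1.670320
  x_1 = 0.400000 - (-0.270320)/1.670320 = 0.561837
Iteration 2:
  f(0.561837) = -0.008323
  f'(0.561837) = 1.570161
  x_2 = 0.561837 - (-0.008323)/1.570161 = 0.567138
Iteration 3:
  f(0.567138) = -0.000008
  f'(0.567138) = 1.567146
  x_3 = 0.567138 - (-0.000008)/1.567146 = 0.567143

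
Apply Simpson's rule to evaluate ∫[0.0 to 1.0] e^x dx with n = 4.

f(x) = e^x
a = 0.0, b = 1.0, n = 4
h = (b - a)/n = 0.250000

Simpson's rule: (h/3)[f(x₀) + 4f(x₁) + 2f(x₂) + ... + f(xₙ)]

x_0 = 0.0000, f(x_0) = 1.000000, coefficient = 1
x_1 = 0.2500, f(x_1) = 1.284025, coefficient = 4
x_2 = 0.5000, f(x_2) = 1.648721, coefficient = 2
x_3 = 0.7500, f(x_3) = 2.117000, coefficient = 4
x_4 = 1.0000, f(x_4) = 2.718282, coefficient = 1

I ≈ (0.250000/3) × 20.619826 = 1.718319
Exact value: 1.718282
Error: 0.000037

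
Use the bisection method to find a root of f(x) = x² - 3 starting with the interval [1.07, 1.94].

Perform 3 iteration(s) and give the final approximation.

f(x) = x² - 3
Initial interval: [1.07, 1.94]

Iteration 1:
  c_1 = (1.070000 + 1.940000)/2 = 1.505000
  f(c_1) = f(1.505000) = -0.734975
  f(a) × f(c) ≥ 0, new interval: [1.505000, 1.940000]
Iteration 2:
  c_2 = (1.505000 + 1.940000)/2 = 1.722500
  f(c_2) = f(1.722500) = -0.032994
  f(a) × f(c) ≥ 0, new interval: [1.722500, 1.940000]
Iteration 3:
  c_3 = (1.722500 + 1.940000)/2 = 1.831250
  f(c_3) = f(1.831250) = 0.353477
  f(a) × f(c) < 0, new interval: [1.722500, 1.831250]

After 3 iteration(s), the approximation is c_3 = 1.831250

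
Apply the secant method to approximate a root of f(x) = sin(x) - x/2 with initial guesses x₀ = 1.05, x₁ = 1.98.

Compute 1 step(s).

f(x) = sin(x) - x/2
x₀ = 1.05, x₁ = 1.98

Secant formula: x_{n+1} = x_n - f(x_n)(x_n - x_{n-1})/(f(x_n) - f(x_{n-1}))

Iteration 1:
  f(1.050000) = 0.342423
  f(1.980000) = -0.072562
  x_2 = 1.980000 - (-0.072562)×(1.980000 - 1.050000)/(-0.072562 - 0.342423)
       = 1.817385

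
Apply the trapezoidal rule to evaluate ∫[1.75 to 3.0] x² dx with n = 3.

f(x) = x²
a = 1.75, b = 3.0, n = 3
h = (b - a)/n = 0.416667

Trapezoidal rule: (h/2)[f(x₀) + 2f(x₁) + 2f(x₂) + ... + f(xₙ)]

x_0 = 1.7500, f(x_0) = 3.062500, coefficient = 1
x_1 = 2.1667, f(x_1) = 4.694444, coefficient = 2
x_2 = 2.5833, f(x_2) = 6.673611, coefficient = 2
x_3 = 3.0000, f(x_3) = 9.000000, coefficient = 1

I ≈ (0.416667/2) × 34.798611 = 7.249711
Exact value: 7.213542
Error: 0.036169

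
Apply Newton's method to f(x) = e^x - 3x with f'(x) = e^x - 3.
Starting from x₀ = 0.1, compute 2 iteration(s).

f(x) = e^x - 3x
f'(x) = e^x - 3
x₀ = 0.1

Newton-Raphson formula: x_{n+1} = x_n - f(x_n)/f'(x_n)

Iteration 1:
  f(0.100000) = 0.805171
  f'(0.100000) = -1.894829
  x_1 = 0.100000 - 0.805171/(-1.894829) = 0.524931
Iteration 2:
  f(0.524931) = 0.115550
  f'(0.524931) = -1.309658
  x_2 = 0.524931 - 0.115550/(-1.309658) = 0.613160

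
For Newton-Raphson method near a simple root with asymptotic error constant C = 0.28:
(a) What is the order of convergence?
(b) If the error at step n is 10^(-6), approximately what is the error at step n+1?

(a) Newton-Raphson has quadratic (order 2) convergence near simple roots.
    This means |e_{n+1}| ≈ C|e_n|².

(b) With |e_n| = 10^(-6) and C = 0.28:
    |e_{n+1}| ≈ 0.28 × (10^(-6))² = 0.28 × 10^(-12)

(a) 2 (quadratic); (b) |e_{n+1}| ≈ 2.800e-13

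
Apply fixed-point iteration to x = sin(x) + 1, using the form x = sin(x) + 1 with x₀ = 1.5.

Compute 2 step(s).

Equation: x = sin(x) + 1
Fixed-point form: x = sin(x) + 1
x₀ = 1.5

x_1 = g(1.500000) = 1.997495
x_2 = g(1.997495) = 1.910337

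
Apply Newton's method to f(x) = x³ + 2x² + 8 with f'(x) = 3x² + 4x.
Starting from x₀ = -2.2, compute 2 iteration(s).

f(x) = x³ + 2x² + 8
f'(x) = 3x² + 4x
x₀ = -2.2

Newton-Raphson formula: x_{n+1} = x_n - f(x_n)/f'(x_n)

Iteration 1:
  f(-2.200000) = 7.032000
  f'(-2.200000) = 5.720000
  x_1 = -2.200000 - 7.032000/5.720000 = -3.429371
Iteration 2:
  f(-3.429371) = -8.810232
  f'(-3.429371) = 21.564266
  x_2 = -3.429371 - (-8.810232)/21.564266 = -3.020814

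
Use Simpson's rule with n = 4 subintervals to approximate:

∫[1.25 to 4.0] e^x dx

f(x) = e^x
a = 1.25, b = 4.0, n = 4
h = (b - a)/n = 0.687500

Simpson's rule: (h/3)[f(x₀) + 4f(x₁) + 2f(x₂) + ... + f(xₙ)]

x_0 = 1.2500, f(x_0) = 3.490343, coefficient = 1
x_1 = 1.9375, f(x_1) = 6.941376, coefficient = 4
x_2 = 2.6250, f(x_2) = 13.804574, coefficient = 2
x_3 = 3.3125, f(x_3) = 27.453674, coefficient = 4
x_4 = 4.0000, f(x_4) = 54.598150, coefficient = 1

I ≈ (0.687500/3) × 223.277840 = 51.167838
Exact value: 51.107807
Error: 0.060031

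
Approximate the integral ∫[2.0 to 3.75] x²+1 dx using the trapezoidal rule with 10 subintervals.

f(x) = x²+1
a = 2.0, b = 3.75, n = 10
h = (b - a)/n = 0.175000

Trapezoidal rule: (h/2)[f(x₀) + 2f(x₁) + 2f(x₂) + ... + f(xₙ)]

x_0 = 2.0000, f(x_0) = 5.000000, coefficient = 1
x_1 = 2.1750, f(x_1) = 5.730625, coefficient = 2
x_2 = 2.3500, f(x_2) = 6.522500, coefficient = 2
x_3 = 2.5250, f(x_3) = 7.375625, coefficient = 2
x_4 = 2.7000, f(x_4) = 8.290000, coefficient = 2
x_5 = 2.8750, f(x_5) = 9.265625, coefficient = 2
x_6 = 3.0500, f(x_6) = 10.302500, coefficient = 2
x_7 = 3.2250, f(x_7) = 11.400625, coefficient = 2
x_8 = 3.4000, f(x_8) = 12.560000, coefficient = 2
x_9 = 3.5750, f(x_9) = 13.780625, coefficient = 2
x_10 = 3.7500, f(x_10) = 15.062500, coefficient = 1

I ≈ (0.175000/2) × 190.518750 = 16.670391
Exact value: 16.661458
Error: 0.008932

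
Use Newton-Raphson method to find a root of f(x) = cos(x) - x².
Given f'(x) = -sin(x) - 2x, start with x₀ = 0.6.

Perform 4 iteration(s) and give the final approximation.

f(x) = cos(x) - x²
f'(x) = -sin(x) - 2x
x₀ = 0.6

Newton-Raphson formula: x_{n+1} = x_n - f(x_n)/f'(x_n)

Iteration 1:
  f(0.600000) = 0.465336
  f'(0.600000) = -1.764642
  x_1 = 0.600000 - 0.465336/(-1.764642) = 0.863700
Iteration 2:
  f(0.863700) = -0.096348
  f'(0.863700) = -2.487650
  x_2 = 0.863700 - (-0.096348)/(-2.487650) = 0.824969
Iteration 3:
  f(0.824969) = -0.001995
  f'(0.824969) = -2.384465
  x_3 = 0.824969 - (-0.001995)/(-2.384465) = 0.824133
Iteration 4:
  f(0.824133) = -0.000001
  f'(0.824133) = -2.382224
  x_4 = 0.824133 - (-0.000001)/(-2.382224) = 0.824132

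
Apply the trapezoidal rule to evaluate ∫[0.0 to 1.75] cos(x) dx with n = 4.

f(x) = cos(x)
a = 0.0, b = 1.75, n = 4
h = (b - a)/n = 0.437500

Trapezoidal rule: (h/2)[f(x₀) + 2f(x₁) + 2f(x₂) + ... + f(xₙ)]

x_0 = 0.0000, f(x_0) = 1.000000, coefficient = 1
x_1 = 0.4375, f(x_1) = 0.905814, coefficient = 2
x_2 = 0.8750, f(x_2) = 0.640997, coefficient = 2
x_3 = 1.3125, f(x_3) = 0.255434, coefficient = 2
x_4 = 1.7500, f(x_4) = -0.178246, coefficient = 1

I ≈ (0.437500/2) × 4.426243 = 0.968241
Exact value: 0.983986
Error: 0.015745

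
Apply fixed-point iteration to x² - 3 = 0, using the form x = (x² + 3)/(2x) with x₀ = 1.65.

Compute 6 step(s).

Equation: x² - 3 = 0
Fixed-point form: x = (x² + 3)/(2x)
x₀ = 1.65

x_1 = g(1.650000) = 1.734091
x_2 = g(1.734091) = 1.732052
x_3 = g(1.732052) = 1.732051
x_4 = g(1.732051) = 1.732051
x_5 = g(1.732051) = 1.732051
x_6 = g(1.732051) = 1.732051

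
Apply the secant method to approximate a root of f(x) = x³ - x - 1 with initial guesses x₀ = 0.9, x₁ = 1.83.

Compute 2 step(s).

f(x) = x³ - x - 1
x₀ = 0.9, x₁ = 1.83

Secant formula: x_{n+1} = x_n - f(x_n)(x_n - x_{n-1})/(f(x_n) - f(x_{n-1}))

Iteration 1:
  f(0.900000) = -1.171000
  f(1.830000) = 3.298487
  x_2 = 1.830000 - 3.298487×(1.830000 - 0.900000)/(3.298487 - (-1.171000))
       = 1.143659
Iteration 2:
  f(1.830000) = 3.298487
  f(1.143659) = -0.647804
  x_3 = 1.143659 - (-0.647804)×(1.143659 - 1.830000)/(-0.647804 - 3.298487)
       = 1.256325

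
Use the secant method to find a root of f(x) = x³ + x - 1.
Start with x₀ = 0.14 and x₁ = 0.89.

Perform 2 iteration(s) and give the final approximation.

f(x) = x³ + x - 1
x₀ = 0.14, x₁ = 0.89

Secant formula: x_{n+1} = x_n - f(x_n)(x_n - x_{n-1})/(f(x_n) - f(x_{n-1}))

Iteration 1:
  f(0.140000) = -0.857256
  f(0.890000) = 0.594969
  x_2 = 0.890000 - 0.594969×(0.890000 - 0.140000)/(0.594969 - (-0.857256))
       = 0.582729
Iteration 2:
  f(0.890000) = 0.594969
  f(0.582729) = -0.219392
  x_3 = 0.582729 - (-0.219392)×(0.582729 - 0.890000)/(-0.219392 - 0.594969)
       = 0.665509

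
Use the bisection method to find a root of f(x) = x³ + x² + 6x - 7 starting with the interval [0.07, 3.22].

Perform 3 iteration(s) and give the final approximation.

f(x) = x³ + x² + 6x - 7
Initial interval: [0.07, 3.22]

Iteration 1:
  c_1 = (0.070000 + 3.220000)/2 = 1.645000
  f(c_1) = f(1.645000) = 10.027436
  f(a) × f(c) < 0, new interval: [0.070000, 1.645000]
Iteration 2:
  c_2 = (0.070000 + 1.645000)/2 = 0.857500
  f(c_2) = f(0.857500) = -0.489169
  f(a) × f(c) ≥ 0, new interval: [0.857500, 1.645000]
Iteration 3:
  c_3 = (0.857500 + 1.645000)/2 = 1.251250
  f(c_3) = f(1.251250) = 4.032117
  f(a) × f(c) < 0, new interval: [0.857500, 1.251250]

After 3 iteration(s), the approximation is c_3 = 1.251250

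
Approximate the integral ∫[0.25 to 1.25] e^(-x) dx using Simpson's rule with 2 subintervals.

f(x) = e^(-x)
a = 0.25, b = 1.25, n = 2
h = (b - a)/n = 0.500000

Simpson's rule: (h/3)[f(x₀) + 4f(x₁) + 2f(x₂) + ... + f(xₙ)]

x_0 = 0.2500, f(x_0) = 0.778801, coefficient = 1
x_1 = 0.7500, f(x_1) = 0.472367, coefficient = 4
x_2 = 1.2500, f(x_2) = 0.286505, coefficient = 1

I ≈ (0.500000/3) × 2.954772 = 0.492462
Exact value: 0.492296
Error: 0.000166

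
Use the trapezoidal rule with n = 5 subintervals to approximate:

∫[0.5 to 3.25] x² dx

f(x) = x²
a = 0.5, b = 3.25, n = 5
h = (b - a)/n = 0.550000

Trapezoidal rule: (h/2)[f(x₀) + 2f(x₁) + 2f(x₂) + ... + f(xₙ)]

x_0 = 0.5000, f(x_0) = 0.250000, coefficient = 1
x_1 = 1.0500, f(x_1) = 1.102500, coefficient = 2
x_2 = 1.6000, f(x_2) = 2.560000, coefficient = 2
x_3 = 2.1500, f(x_3) = 4.622500, coefficient = 2
x_4 = 2.7000, f(x_4) = 7.290000, coefficient = 2
x_5 = 3.2500, f(x_5) = 10.562500, coefficient = 1

I ≈ (0.550000/2) × 41.962500 = 11.539688
Exact value: 11.401042
Error: 0.138646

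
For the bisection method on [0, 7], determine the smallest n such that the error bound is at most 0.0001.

We need (b-a)/2^n ≤ 0.0001
(7 - 0)/2^n ≤ 0.0001
7/2^n ≤ 0.0001
2^n ≥ 70000
n ≥ log₂(70000) = 16.10
n ≥ 17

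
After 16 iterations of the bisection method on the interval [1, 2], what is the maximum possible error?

Bisection error bound: |error| ≤ (b-a)/2^n
|error| ≤ (2 - 1)/2^16 = 1/2^16
|error| ≤ 0.0000152588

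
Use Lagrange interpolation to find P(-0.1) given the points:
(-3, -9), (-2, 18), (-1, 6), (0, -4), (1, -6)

Lagrange interpolation formula:
P(x) = Σ yᵢ × Lᵢ(x)
where Lᵢ(x) = Π_{j≠i} (x - xⱼ)/(xᵢ - xⱼ)

L_0(-0.1) = (-0.1 - (-2))/(-3 - (-2)) × (-0.1 - (-1))/(-3 - (-1)) × (-0.1 - 0)/(-3 - 0) × (-0.1 - 1)/(-3 - 1) = 0.007838
L_1(-0.1) = (-0.1 - (-3))/(-2 - (-3)) × (-0.1 - (-1))/(-2 - (-1)) × (-0.1 - 0)/(-2 - 0) × (-0.1 - 1)/(-2 - 1) = -0.047850
L_2(-0.1) = (-0.1 - (-3))/(-1 - (-3)) × (-0.1 - (-2))/(-1 - (-2)) × (-0.1 - 0)/(-1 - 0) × (-0.1 - 1)/(-1 - 1) = 0.151525
L_3(-0.1) = (-0.1 - (-3))/(0 - (-3)) × (-0.1 - (-2))/(0 - (-2)) × (-0.1 - (-1))/(0 - (-1)) × (-0.1 - 1)/(0 - 1) = 0.909150
L_4(-0.1) = (-0.1 - (-3))/(1 - (-3)) × (-0.1 - (-2))/(1 - (-2)) × (-0.1 - (-1))/(1 - (-1)) × (-0.1 - 0)/(1 - 0) = -0.020663

P(-0.1) = (-9)×L_0(-0.1) + 18×L_1(-0.1) + 6×L_2(-0.1) + (-4)×L_3(-0.1) + (-6)×L_4(-0.1)
P(-0.1) = -3.535313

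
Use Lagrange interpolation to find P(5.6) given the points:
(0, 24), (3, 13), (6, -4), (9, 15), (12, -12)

Lagrange interpolation formula:
P(x) = Σ yᵢ × Lᵢ(x)
where Lᵢ(x) = Π_{j≠i} (x - xⱼ)/(xᵢ - xⱼ)

L_0(5.6) = (5.6 - 3)/(0 - 3) × (5.6 - 6)/(0 - 6) × (5.6 - 9)/(0 - 9) × (5.6 - 12)/(0 - 12) = -0.011641
L_1(5.6) = (5.6 - 0)/(3 - 0) × (5.6 - 6)/(3 - 6) × (5.6 - 9)/(3 - 9) × (5.6 - 12)/(3 - 12) = 0.100293
L_2(5.6) = (5.6 - 0)/(6 - 0) × (5.6 - 3)/(6 - 3) × (5.6 - 9)/(6 - 9) × (5.6 - 12)/(6 - 12) = 0.977857
L_3(5.6) = (5.6 - 0)/(9 - 0) × (5.6 - 3)/(9 - 3) × (5.6 - 6)/(9 - 6) × (5.6 - 12)/(9 - 12) = -0.076695
L_4(5.6) = (5.6 - 0)/(12 - 0) × (5.6 - 3)/(12 - 3) × (5.6 - 6)/(12 - 6) × (5.6 - 9)/(12 - 9) = 0.010186

P(5.6) = 24×L_0(5.6) + 13×L_1(5.6) + (-4)×L_2(5.6) + 15×L_3(5.6) + (-12)×L_4(5.6)
P(5.6) = -4.159658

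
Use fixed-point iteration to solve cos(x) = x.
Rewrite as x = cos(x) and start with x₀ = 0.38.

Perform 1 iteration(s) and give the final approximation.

Equation: cos(x) = x
Fixed-point form: x = cos(x)
x₀ = 0.38

x_1 = g(0.380000) = 0.928665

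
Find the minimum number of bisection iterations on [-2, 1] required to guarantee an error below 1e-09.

We need (b-a)/2^n ≤ 1e-09
(1 - (-2))/2^n ≤ 1e-09
3/2^n ≤ 1e-09
2^n ≥ 3000000000
n ≥ log₂(3000000000) = 31.48
n ≥ 32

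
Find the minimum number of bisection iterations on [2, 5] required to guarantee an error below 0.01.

We need (b-a)/2^n ≤ 0.01
(5 - 2)/2^n ≤ 0.01
3/2^n ≤ 0.01
2^n ≥ 300
n ≥ log₂(300) = 8.23
n ≥ 9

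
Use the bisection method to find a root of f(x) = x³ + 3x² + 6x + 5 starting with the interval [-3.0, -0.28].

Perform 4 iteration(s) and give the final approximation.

f(x) = x³ + 3x² + 6x + 5
Initial interval: [-3.0, -0.28]

Iteration 1:
  c_1 = (-3.000000 + (-0.280000))/2 = -1.640000
  f(c_1) = f(-1.640000) = -1.182144
  f(a) × f(c) ≥ 0, new interval: [-1.640000, -0.280000]
Iteration 2:
  c_2 = (-1.640000 + (-0.280000))/2 = -0.960000
  f(c_2) = f(-0.960000) = 1.120064
  f(a) × f(c) < 0, new interval: [-1.640000, -0.960000]
Iteration 3:
  c_3 = (-1.640000 + (-0.960000))/2 = -1.300000
  f(c_3) = f(-1.300000) = 0.073000
  f(a) × f(c) < 0, new interval: [-1.640000, -1.300000]
Iteration 4:
  c_4 = (-1.640000 + (-1.300000))/2 = -1.470000
  f(c_4) = f(-1.470000) = -0.513823
  f(a) × f(c) ≥ 0, new interval: [-1.470000, -1.300000]

After 4 iteration(s), the approximation is c_4 = -1.470000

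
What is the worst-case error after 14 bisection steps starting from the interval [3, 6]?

Bisection error bound: |error| ≤ (b-a)/2^n
|error| ≤ (6 - 3)/2^14 = 3/2^14
|error| ≤ 0.0001831055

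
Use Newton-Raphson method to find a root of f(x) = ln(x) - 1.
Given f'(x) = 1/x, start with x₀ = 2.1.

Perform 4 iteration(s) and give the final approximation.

f(x) = ln(x) - 1
f'(x) = 1/x
x₀ = 2.1

Newton-Raphson formula: x_{n+1} = x_n - f(x_n)/f'(x_n)

Iteration 1:
  f(2.100000) = -0.258063
  f'(2.100000) = 0.476190
  x_1 = 2.100000 - (-0.258063)/0.476190 = 2.641932
Iteration 2:
  f(2.641932) = -0.028490
  f'(2.641932) = 0.378511
  x_2 = 2.641932 - (-0.028490)/0.378511 = 2.717199
Iteration 3:
  f(2.717199) = -0.000398
  f'(2.717199) = 0.368026
  x_3 = 2.717199 - (-0.000398)/0.368026 = 2.718282
Iteration 4:
  f(2.718282) = 0.000000
  f'(2.718282) = 0.367879
  x_4 = 2.718282 - 0.000000/0.367879 = 2.718282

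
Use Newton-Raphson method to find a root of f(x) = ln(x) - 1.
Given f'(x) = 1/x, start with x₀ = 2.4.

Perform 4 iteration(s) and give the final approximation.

f(x) = ln(x) - 1
f'(x) = 1/x
x₀ = 2.4

Newton-Raphson formula: x_{n+1} = x_n - f(x_n)/f'(x_n)

Iteration 1:
  f(2.400000) = -0.124531
  f'(2.400000) = 0.416667
  x_1 = 2.400000 - (-0.124531)/0.416667 = 2.698875
Iteration 2:
  f(2.698875) = -0.007165
  f'(2.698875) = 0.370525
  x_2 = 2.698875 - (-0.007165)/0.370525 = 2.718212
Iteration 3:
  f(2.718212) = -0.000026
  f'(2.718212) = 0.367889
  x_3 = 2.718212 - (-0.000026)/0.367889 = 2.718282
Iteration 4:
  f(2.718282) = 0.000000
  f'(2.718282) = 0.367879
  x_4 = 2.718282 - 0.000000/0.367879 = 2.718282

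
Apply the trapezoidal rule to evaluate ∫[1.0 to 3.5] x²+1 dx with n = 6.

f(x) = x²+1
a = 1.0, b = 3.5, n = 6
h = (b - a)/n = 0.416667

Trapezoidal rule: (h/2)[f(x₀) + 2f(x₁) + 2f(x₂) + ... + f(xₙ)]

x_0 = 1.0000, f(x_0) = 2.000000, coefficient = 1
x_1 = 1.4167, f(x_1) = 3.006944, coefficient = 2
x_2 = 1.8333, f(x_2) = 4.361111, coefficient = 2
x_3 = 2.2500, f(x_3) = 6.062500, coefficient = 2
x_4 = 2.6667, f(x_4) = 8.111111, coefficient = 2
x_5 = 3.0833, f(x_5) = 10.506944, coefficient = 2
x_6 = 3.5000, f(x_6) = 13.250000, coefficient = 1

I ≈ (0.416667/2) × 79.347222 = 16.530671
Exact value: 16.458333
Error: 0.072338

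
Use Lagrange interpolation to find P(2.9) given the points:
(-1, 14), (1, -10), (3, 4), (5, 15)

Lagrange interpolation formula:
P(x) = Σ yᵢ × Lᵢ(x)
where Lᵢ(x) = Π_{j≠i} (x - xⱼ)/(xᵢ - xⱼ)

L_0(2.9) = (2.9 - 1)/(-1 - 1) × (2.9 - 3)/(-1 - 3) × (2.9 - 5)/(-1 - 5) = -0.008313
L_1(2.9) = (2.9 - (-1))/(1 - (-1)) × (2.9 - 3)/(1 - 3) × (2.9 - 5)/(1 - 5) = 0.051188
L_2(2.9) = (2.9 - (-1))/(3 - (-1)) × (2.9 - 1)/(3 - 1) × (2.9 - 5)/(3 - 5) = 0.972562
L_3(2.9) = (2.9 - (-1))/(5 - (-1)) × (2.9 - 1)/(5 - 1) × (2.9 - 3)/(5 - 3) = -0.015438

P(2.9) = 14×L_0(2.9) + (-10)×L_1(2.9) + 4×L_2(2.9) + 15×L_3(2.9)
P(2.9) = 3.030437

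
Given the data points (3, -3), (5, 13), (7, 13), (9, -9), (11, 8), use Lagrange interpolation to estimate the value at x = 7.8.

Lagrange interpolation formula:
P(x) = Σ yᵢ × Lᵢ(x)
where Lᵢ(x) = Π_{j≠i} (x - xⱼ)/(xᵢ - xⱼ)

L_0(7.8) = (7.8 - 5)/(3 - 5) × (7.8 - 7)/(3 - 7) × (7.8 - 9)/(3 - 9) × (7.8 - 11)/(3 - 11) = 0.022400
L_1(7.8) = (7.8 - 3)/(5 - 3) × (7.8 - 7)/(5 - 7) × (7.8 - 9)/(5 - 9) × (7.8 - 11)/(5 - 11) = -0.153600
L_2(7.8) = (7.8 - 3)/(7 - 3) × (7.8 - 5)/(7 - 5) × (7.8 - 9)/(7 - 9) × (7.8 - 11)/(7 - 11) = 0.806400
L_3(7.8) = (7.8 - 3)/(9 - 3) × (7.8 - 5)/(9 - 5) × (7.8 - 7)/(9 - 7) × (7.8 - 11)/(9 - 11) = 0.358400
L_4(7.8) = (7.8 - 3)/(11 - 3) × (7.8 - 5)/(11 - 5) × (7.8 - 7)/(11 - 7) × (7.8 - 9)/(11 - 9) = -0.033600

P(7.8) = (-3)×L_0(7.8) + 13×L_1(7.8) + 13×L_2(7.8) + (-9)×L_3(7.8) + 8×L_4(7.8)
P(7.8) = 4.924800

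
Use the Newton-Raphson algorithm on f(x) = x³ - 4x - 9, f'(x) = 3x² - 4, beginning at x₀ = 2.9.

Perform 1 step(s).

f(x) = x³ - 4x - 9
f'(x) = 3x² - 4
x₀ = 2.9

Newton-Raphson formula: x_{n+1} = x_n - f(x_n)/f'(x_n)

Iteration 1:
  f(2.900000) = 3.789000
  f'(2.900000) = 21.230000
  x_1 = 2.900000 - 3.789000/21.230000 = 2.721526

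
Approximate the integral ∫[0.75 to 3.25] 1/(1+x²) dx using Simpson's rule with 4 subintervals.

f(x) = 1/(1+x²)
a = 0.75, b = 3.25, n = 4
h = (b - a)/n = 0.625000

Simpson's rule: (h/3)[f(x₀) + 4f(x₁) + 2f(x₂) + ... + f(xₙ)]

x_0 = 0.7500, f(x_0) = 0.640000, coefficient = 1
x_1 = 1.3750, f(x_1) = 0.345946, coefficient = 4
x_2 = 2.0000, f(x_2) = 0.200000, coefficient = 2
x_3 = 2.6250, f(x_3) = 0.126733, coefficient = 4
x_4 = 3.2500, f(x_4) = 0.086486, coefficient = 1

I ≈ (0.625000/3) × 3.017201 = 0.628584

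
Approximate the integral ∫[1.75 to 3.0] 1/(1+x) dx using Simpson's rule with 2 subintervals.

f(x) = 1/(1+x)
a = 1.75, b = 3.0, n = 2
h = (b - a)/n = 0.625000

Simpson's rule: (h/3)[f(x₀) + 4f(x₁) + 2f(x₂) + ... + f(xₙ)]

x_0 = 1.7500, f(x_0) = 0.363636, coefficient = 1
x_1 = 2.3750, f(x_1) = 0.296296, coefficient = 4
x_2 = 3.0000, f(x_2) = 0.250000, coefficient = 1

I ≈ (0.625000/3) × 1.798822 = 0.374754
Exact value: 0.374693
Error: 0.000061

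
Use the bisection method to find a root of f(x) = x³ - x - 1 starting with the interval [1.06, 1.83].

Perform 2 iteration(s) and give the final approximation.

f(x) = x³ - x - 1
Initial interval: [1.06, 1.83]

Iteration 1:
  c_1 = (1.060000 + 1.830000)/2 = 1.445000
  f(c_1) = f(1.445000) = 0.572196
  f(a) × f(c) < 0, new interval: [1.060000, 1.445000]
Iteration 2:
  c_2 = (1.060000 + 1.445000)/2 = 1.252500
  f(c_2) = f(1.252500) = -0.287633
  f(a) × f(c) ≥ 0, new interval: [1.252500, 1.445000]

After 2 iteration(s), the approximation is c_2 = 1.252500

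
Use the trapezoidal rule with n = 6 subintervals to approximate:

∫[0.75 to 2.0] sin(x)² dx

f(x) = sin(x)²
a = 0.75, b = 2.0, n = 6
h = (b - a)/n = 0.208333

Trapezoidal rule: (h/2)[f(x₀) + 2f(x₁) + 2f(x₂) + ... + f(xₙ)]

x_0 = 0.7500, f(x_0) = 0.464631, coefficient = 1
x_1 = 0.9583, f(x_1) = 0.669508, coefficient = 2
x_2 = 1.1667, f(x_2) = 0.845379, coefficient = 2
x_3 = 1.3750, f(x_3) = 0.962151, coefficient = 2
x_4 = 1.5833, f(x_4) = 0.999843, coefficient = 2
x_5 = 1.7917, f(x_5) = 0.952004, coefficient = 2
x_6 = 2.0000, f(x_6) = 0.826822, coefficient = 1

I ≈ (0.208333/2) × 10.149224 = 1.057211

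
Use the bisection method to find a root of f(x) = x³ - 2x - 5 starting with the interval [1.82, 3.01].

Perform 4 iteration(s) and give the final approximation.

f(x) = x³ - 2x - 5
Initial interval: [1.82, 3.01]

Iteration 1:
  c_1 = (1.820000 + 3.010000)/2 = 2.415000
  f(c_1) = f(2.415000) = 4.254823
  f(a) × f(c) < 0, new interval: [1.820000, 2.415000]
Iteration 2:
  c_2 = (1.820000 + 2.415000)/2 = 2.117500
  f(c_2) = f(2.117500) = 0.259460
  f(a) × f(c) < 0, new interval: [1.820000, 2.117500]
Iteration 3:
  c_3 = (1.820000 + 2.117500)/2 = 1.968750
  f(c_3) = f(1.968750) = -1.306671
  f(a) × f(c) ≥ 0, new interval: [1.968750, 2.117500]
Iteration 4:
  c_4 = (1.968750 + 2.117500)/2 = 2.043125
  f(c_4) = f(2.043125) = -0.557511
  f(a) × f(c) ≥ 0, new interval: [2.043125, 2.117500]

After 4 iteration(s), the approximation is c_4 = 2.043125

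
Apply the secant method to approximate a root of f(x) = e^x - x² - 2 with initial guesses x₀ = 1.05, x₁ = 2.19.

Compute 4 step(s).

f(x) = e^x - x² - 2
x₀ = 1.05, x₁ = 2.19

Secant formula: x_{n+1} = x_n - f(x_n)(x_n - x_{n-1})/(f(x_n) - f(x_{n-1}))

Iteration 1:
  f(1.050000) = -0.244849
  f(2.190000) = 2.139113
  x_2 = 2.190000 - 2.139113×(2.190000 - 1.050000)/(2.139113 - (-0.244849))
       = 1.167086
Iteration 2:
  f(2.190000) = 2.139113
  f(1.167086) = -0.149473
  x_3 = 1.167086 - (-0.149473)×(1.167086 - 2.190000)/(-0.149473 - 2.139113)
       = 1.233894
Iteration 3:
  f(1.167086) = -0.149473
  f(1.233894) = -0.087916
  x_4 = 1.233894 - (-0.087916)×(1.233894 - 1.167086)/(-0.087916 - (-0.149473))
       = 1.329312
Iteration 4:
  f(1.233894) = -0.087916
  f(1.329312) = 0.011373
  x_5 = 1.329312 - 0.011373×(1.329312 - 1.233894)/(0.011373 - (-0.087916))
       = 1.318383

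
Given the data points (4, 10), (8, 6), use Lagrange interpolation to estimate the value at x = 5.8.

Lagrange interpolation formula:
P(x) = Σ yᵢ × Lᵢ(x)
where Lᵢ(x) = Π_{j≠i} (x - xⱼ)/(xᵢ - xⱼ)

L_0(5.8) = (5.8 - 8)/(4 - 8) = 0.550000
L_1(5.8) = (5.8 - 4)/(8 - 4) = 0.450000

P(5.8) = 10×L_0(5.8) + 6×L_1(5.8)
P(5.8) = 8.200000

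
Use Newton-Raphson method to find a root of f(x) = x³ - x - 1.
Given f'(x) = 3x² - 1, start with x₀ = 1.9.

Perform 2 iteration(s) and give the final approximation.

f(x) = x³ - x - 1
f'(x) = 3x² - 1
x₀ = 1.9

Newton-Raphson formula: x_{n+1} = x_n - f(x_n)/f'(x_n)

Iteration 1:
  f(1.900000) = 3.959000
  f'(1.900000) = 9.830000
  x_1 = 1.900000 - 3.959000/9.830000 = 1.497253
Iteration 2:
  f(1.497253) = 0.859240
  f'(1.497253) = 5.725302
  x_2 = 1.497253 - 0.859240/5.725302 = 1.347176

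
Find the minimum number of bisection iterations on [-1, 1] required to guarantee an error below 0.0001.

We need (b-a)/2^n ≤ 0.0001
(1 - (-1))/2^n ≤ 0.0001
2/2^n ≤ 0.0001
2^n ≥ 20000
n ≥ log₂(20000) = 14.29
n ≥ 15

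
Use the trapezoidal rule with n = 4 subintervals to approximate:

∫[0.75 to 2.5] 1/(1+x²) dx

f(x) = 1/(1+x²)
a = 0.75, b = 2.5, n = 4
h = (b - a)/n = 0.437500

Trapezoidal rule: (h/2)[f(x₀) + 2f(x₁) + 2f(x₂) + ... + f(xₙ)]

x_0 = 0.7500, f(x_0) = 0.640000, coefficient = 1
x_1 = 1.1875, f(x_1) = 0.414911, coefficient = 2
x_2 = 1.6250, f(x_2) = 0.274678, coefficient = 2
x_3 = 2.0625, f(x_3) = 0.190335, coefficient = 2
x_4 = 2.5000, f(x_4) = 0.137931, coefficient = 1

I ≈ (0.437500/2) × 2.537778 = 0.555139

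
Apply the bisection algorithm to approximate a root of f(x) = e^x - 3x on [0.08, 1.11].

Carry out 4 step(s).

f(x) = e^x - 3x
Initial interval: [0.08, 1.11]

Iteration 1:
  c_1 = (0.080000 + 1.110000)/2 = 0.595000
  f(c_1) = f(0.595000) = 0.028031
  f(a) × f(c) ≥ 0, new interval: [0.595000, 1.110000]
Iteration 2:
  c_2 = (0.595000 + 1.110000)/2 = 0.852500
  f(c_2) = f(0.852500) = -0.211997
  f(a) × f(c) < 0, new interval: [0.595000, 0.852500]
Iteration 3:
  c_3 = (0.595000 + 0.852500)/2 = 0.723750
  f(c_3) = f(0.723750) = -0.109098
  f(a) × f(c) < 0, new interval: [0.595000, 0.723750]
Iteration 4:
  c_4 = (0.595000 + 0.723750)/2 = 0.659375
  f(c_4) = f(0.659375) = -0.044542
  f(a) × f(c) < 0, new interval: [0.595000, 0.659375]

After 4 iteration(s), the approximation is c_4 = 0.659375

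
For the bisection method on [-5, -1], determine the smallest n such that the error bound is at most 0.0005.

We need (b-a)/2^n ≤ 0.0005
(-1 - (-5))/2^n ≤ 0.0005
4/2^n ≤ 0.0005
2^n ≥ 8000
n ≥ log₂(8000) = 12.97
n ≥ 13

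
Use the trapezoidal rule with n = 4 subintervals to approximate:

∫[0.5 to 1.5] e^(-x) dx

f(x) = e^(-x)
a = 0.5, b = 1.5, n = 4
h = (b - a)/n = 0.250000

Trapezoidal rule: (h/2)[f(x₀) + 2f(x₁) + 2f(x₂) + ... + f(xₙ)]

x_0 = 0.5000, f(x_0) = 0.606531, coefficient = 1
x_1 = 0.7500, f(x_1) = 0.472367, coefficient = 2
x_2 = 1.0000, f(x_2) = 0.367879, coefficient = 2
x_3 = 1.2500, f(x_3) = 0.286505, coefficient = 2
x_4 = 1.5000, f(x_4) = 0.223130, coefficient = 1

I ≈ (0.250000/2) × 3.083162 = 0.385395
Exact value: 0.383400
Error: 0.001995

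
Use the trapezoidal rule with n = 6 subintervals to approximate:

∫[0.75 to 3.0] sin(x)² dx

f(x) = sin(x)²
a = 0.75, b = 3.0, n = 6
h = (b - a)/n = 0.375000

Trapezoidal rule: (h/2)[f(x₀) + 2f(x₁) + 2f(x₂) + ... + f(xₙ)]

x_0 = 0.7500, f(x_0) = 0.464631, coefficient = 1
x_1 = 1.1250, f(x_1) = 0.814087, coefficient = 2
x_2 = 1.5000, f(x_2) = 0.994996, coefficient = 2
x_3 = 1.8750, f(x_3) = 0.910280, coefficient = 2
x_4 = 2.2500, f(x_4) = 0.605398, coefficient = 2
x_5 = 2.6250, f(x_5) = 0.243957, coefficient = 2
x_6 = 3.0000, f(x_6) = 0.019915, coefficient = 1

I ≈ (0.375000/2) × 7.621982 = 1.429122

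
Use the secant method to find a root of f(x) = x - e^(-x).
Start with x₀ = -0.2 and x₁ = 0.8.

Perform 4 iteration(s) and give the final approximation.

f(x) = x - e^(-x)
x₀ = -0.2, x₁ = 0.8

Secant formula: x_{n+1} = x_n - f(x_n)(x_n - x_{n-1})/(f(x_n) - f(x_{n-1}))

Iteration 1:
  f(-0.200000) = -1.421403
  f(0.800000) = 0.350671
  x_2 = 0.800000 - 0.350671×(0.800000 - (-0.200000))/(0.350671 - (-1.421403))
       = 0.602113
Iteration 2:
  f(0.800000) = 0.350671
  f(0.602113) = 0.054459
  x_3 = 0.602113 - 0.054459×(0.602113 - 0.800000)/(0.054459 - 0.350671)
       = 0.565731
Iteration 3:
  f(0.602113) = 0.054459
  f(0.565731) = -0.002214
  x_4 = 0.565731 - (-0.002214)×(0.565731 - 0.602113)/(-0.002214 - 0.054459)
       = 0.567152
Iteration 4:
  f(0.565731) = -0.002214
  f(0.567152) = 0.000014
  x_5 = 0.567152 - 0.000014×(0.567152 - 0.565731)/(0.000014 - (-0.002214))
       = 0.567143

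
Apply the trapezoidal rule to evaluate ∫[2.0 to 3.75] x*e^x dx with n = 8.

f(x) = x*e^x
a = 2.0, b = 3.75, n = 8
h = (b - a)/n = 0.218750

Trapezoidal rule: (h/2)[f(x₀) + 2f(x₁) + 2f(x₂) + ... + f(xₙ)]

x_0 = 2.0000, f(x_0) = 14.778112, coefficient = 1
x_1 = 2.2188, f(x_1) = 20.403245, coefficient = 2
x_2 = 2.4375, f(x_2) = 27.895710, coefficient = 2
x_3 = 2.6562, f(x_3) = 37.832380, coefficient = 2
x_4 = 2.8750, f(x_4) = 50.960594, coefficient = 2
x_5 = 3.0938, f(x_5) = 68.247032, coefficient = 2
x_6 = 3.3125, f(x_6) = 90.940295, coefficient = 2
x_7 = 3.5312, f(x_7) = 120.650980, coefficient = 2
x_8 = 3.7500, f(x_8) = 159.454058, coefficient = 1

I ≈ (0.218750/2) × 1008.092644 = 110.260133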